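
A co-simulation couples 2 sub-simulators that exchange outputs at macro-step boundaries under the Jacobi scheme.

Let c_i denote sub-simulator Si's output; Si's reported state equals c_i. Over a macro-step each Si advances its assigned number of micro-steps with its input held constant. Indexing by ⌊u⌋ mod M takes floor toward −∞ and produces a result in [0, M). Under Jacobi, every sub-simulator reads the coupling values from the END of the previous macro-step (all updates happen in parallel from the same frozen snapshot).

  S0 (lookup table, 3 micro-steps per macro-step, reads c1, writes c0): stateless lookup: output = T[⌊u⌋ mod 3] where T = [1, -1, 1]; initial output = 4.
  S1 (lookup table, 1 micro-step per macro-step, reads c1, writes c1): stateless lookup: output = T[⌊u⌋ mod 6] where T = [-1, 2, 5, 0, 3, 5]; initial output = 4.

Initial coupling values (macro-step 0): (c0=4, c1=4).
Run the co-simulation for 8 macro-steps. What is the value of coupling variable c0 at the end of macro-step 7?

macro 1: S0 reads c1=4 → after 3×micro: -1; S1 reads c1=4 → after 1×micro: 3 ⇒ (c0=-1, c1=3)
macro 2: S0 reads c1=3 → after 3×micro: 1; S1 reads c1=3 → after 1×micro: 0 ⇒ (c0=1, c1=0)
macro 3: S0 reads c1=0 → after 3×micro: 1; S1 reads c1=0 → after 1×micro: -1 ⇒ (c0=1, c1=-1)
macro 4: S0 reads c1=-1 → after 3×micro: 1; S1 reads c1=-1 → after 1×micro: 5 ⇒ (c0=1, c1=5)
macro 5: S0 reads c1=5 → after 3×micro: 1; S1 reads c1=5 → after 1×micro: 5 ⇒ (c0=1, c1=5)
macro 6: S0 reads c1=5 → after 3×micro: 1; S1 reads c1=5 → after 1×micro: 5 ⇒ (c0=1, c1=5)
macro 7: S0 reads c1=5 → after 3×micro: 1; S1 reads c1=5 → after 1×micro: 5 ⇒ (c0=1, c1=5)
macro 8: S0 reads c1=5 → after 3×micro: 1; S1 reads c1=5 → after 1×micro: 5 ⇒ (c0=1, c1=5)

c0 at macro-step 7 = 1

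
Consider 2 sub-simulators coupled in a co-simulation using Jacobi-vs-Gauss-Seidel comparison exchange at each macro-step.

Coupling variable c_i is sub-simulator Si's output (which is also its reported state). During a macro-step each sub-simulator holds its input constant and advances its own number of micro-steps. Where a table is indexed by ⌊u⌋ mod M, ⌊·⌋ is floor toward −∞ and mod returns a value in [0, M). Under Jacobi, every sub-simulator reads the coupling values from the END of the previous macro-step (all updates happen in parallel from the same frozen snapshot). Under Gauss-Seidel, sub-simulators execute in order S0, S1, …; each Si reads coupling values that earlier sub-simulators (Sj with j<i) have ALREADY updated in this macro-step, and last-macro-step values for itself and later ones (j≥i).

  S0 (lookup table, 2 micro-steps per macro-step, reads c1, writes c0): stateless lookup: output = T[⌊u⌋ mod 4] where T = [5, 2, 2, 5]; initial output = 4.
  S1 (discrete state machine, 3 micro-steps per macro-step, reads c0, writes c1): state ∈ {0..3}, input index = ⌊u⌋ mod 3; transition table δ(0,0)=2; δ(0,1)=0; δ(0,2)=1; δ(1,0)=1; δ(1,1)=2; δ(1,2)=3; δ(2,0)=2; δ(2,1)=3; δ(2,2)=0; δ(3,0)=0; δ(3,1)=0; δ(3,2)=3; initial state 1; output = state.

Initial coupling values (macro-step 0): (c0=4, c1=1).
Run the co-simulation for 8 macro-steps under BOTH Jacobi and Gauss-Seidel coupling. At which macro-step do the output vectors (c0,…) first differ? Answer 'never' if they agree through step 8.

[Jacobi] macro 1: S0 reads c1=1 → after 2×micro: 2; S1 reads c0=4 → after 3×micro: 0 ⇒ (c0=2, c1=0)
[Jacobi] macro 2: S0 reads c1=0 → after 2×micro: 5; S1 reads c0=2 → after 3×micro: 3 ⇒ (c0=5, c1=3)
[Jacobi] macro 3: S0 reads c1=3 → after 2×micro: 5; S1 reads c0=5 → after 3×micro: 3 ⇒ (c0=5, c1=3)
[Jacobi] macro 4: S0 reads c1=3 → after 2×micro: 5; S1 reads c0=5 → after 3×micro: 3 ⇒ (c0=5, c1=3)
[Jacobi] macro 5: S0 reads c1=3 → after 2×micro: 5; S1 reads c0=5 → after 3×micro: 3 ⇒ (c0=5, c1=3)
[Jacobi] macro 6: S0 reads c1=3 → after 2×micro: 5; S1 reads c0=5 → after 3×micro: 3 ⇒ (c0=5, c1=3)
[Jacobi] macro 7: S0 reads c1=3 → after 2×micro: 5; S1 reads c0=5 → after 3×micro: 3 ⇒ (c0=5, c1=3)
[Jacobi] macro 8: S0 reads c1=3 → after 2×micro: 5; S1 reads c0=5 → after 3×micro: 3 ⇒ (c0=5, c1=3)
[Gauss-Seidel] macro 1: S0 reads c1=1 → after 2×micro: 2; S1 reads c0=2 → after 3×micro: 3 ⇒ (c0=2, c1=3)
[Gauss-Seidel] macro 2: S0 reads c1=3 → after 2×micro: 5; S1 reads c0=5 → after 3×micro: 3 ⇒ (c0=5, c1=3)
[Gauss-Seidel] macro 3: S0 reads c1=3 → after 2×micro: 5; S1 reads c0=5 → after 3×micro: 3 ⇒ (c0=5, c1=3)
[Gauss-Seidel] macro 4: S0 reads c1=3 → after 2×micro: 5; S1 reads c0=5 → after 3×micro: 3 ⇒ (c0=5, c1=3)
[Gauss-Seidel] macro 5: S0 reads c1=3 → after 2×micro: 5; S1 reads c0=5 → after 3×micro: 3 ⇒ (c0=5, c1=3)
[Gauss-Seidel] macro 6: S0 reads c1=3 → after 2×micro: 5; S1 reads c0=5 → after 3×micro: 3 ⇒ (c0=5, c1=3)
[Gauss-Seidel] macro 7: S0 reads c1=3 → after 2×micro: 5; S1 reads c0=5 → after 3×micro: 3 ⇒ (c0=5, c1=3)
[Gauss-Seidel] macro 8: S0 reads c1=3 → after 2×micro: 5; S1 reads c0=5 → after 3×micro: 3 ⇒ (c0=5, c1=3)

first divergence at macro-step: 1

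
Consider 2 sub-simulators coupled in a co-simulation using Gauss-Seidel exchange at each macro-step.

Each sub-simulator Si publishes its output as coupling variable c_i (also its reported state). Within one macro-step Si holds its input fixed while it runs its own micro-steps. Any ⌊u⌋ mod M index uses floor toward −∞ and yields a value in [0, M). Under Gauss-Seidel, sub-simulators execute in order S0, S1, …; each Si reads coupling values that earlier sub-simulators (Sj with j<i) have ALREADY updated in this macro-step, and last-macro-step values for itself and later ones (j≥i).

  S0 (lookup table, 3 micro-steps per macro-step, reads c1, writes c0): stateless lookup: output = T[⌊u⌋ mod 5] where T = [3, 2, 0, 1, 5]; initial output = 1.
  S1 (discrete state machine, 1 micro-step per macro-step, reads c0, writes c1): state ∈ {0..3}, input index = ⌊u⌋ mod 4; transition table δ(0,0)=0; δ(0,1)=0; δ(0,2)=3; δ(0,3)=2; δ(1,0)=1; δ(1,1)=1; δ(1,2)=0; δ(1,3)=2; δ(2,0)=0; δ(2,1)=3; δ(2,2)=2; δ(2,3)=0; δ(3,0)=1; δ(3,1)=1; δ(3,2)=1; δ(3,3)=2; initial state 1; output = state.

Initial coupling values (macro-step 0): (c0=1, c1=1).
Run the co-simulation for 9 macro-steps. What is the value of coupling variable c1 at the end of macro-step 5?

c1 at macro-step 5 = 0

macro 1: S0 reads c1=1 → after 3×micro: 2; S1 reads c0=2 → after 1×micro: 0 ⇒ (c0=2, c1=0)
macro 2: S0 reads c1=0 → after 3×micro: 3; S1 reads c0=3 → after 1×micro: 2 ⇒ (c0=3, c1=2)
macro 3: S0 reads c1=2 → after 3×micro: 0; S1 reads c0=0 → after 1×micro: 0 ⇒ (c0=0, c1=0)
macro 4: S0 reads c1=0 → after 3×micro: 3; S1 reads c0=3 → after 1×micro: 2 ⇒ (c0=3, c1=2)
macro 5: S0 reads c1=2 → after 3×micro: 0; S1 reads c0=0 → after 1×micro: 0 ⇒ (c0=0, c1=0)
macro 6: S0 reads c1=0 → after 3×micro: 3; S1 reads c0=3 → after 1×micro: 2 ⇒ (c0=3, c1=2)
macro 7: S0 reads c1=2 → after 3×micro: 0; S1 reads c0=0 → after 1×micro: 0 ⇒ (c0=0, c1=0)
macro 8: S0 reads c1=0 → after 3×micro: 3; S1 reads c0=3 → after 1×micro: 2 ⇒ (c0=3, c1=2)
macro 9: S0 reads c1=2 → after 3×micro: 0; S1 reads c0=0 → after 1×micro: 0 ⇒ (c0=0, c1=0)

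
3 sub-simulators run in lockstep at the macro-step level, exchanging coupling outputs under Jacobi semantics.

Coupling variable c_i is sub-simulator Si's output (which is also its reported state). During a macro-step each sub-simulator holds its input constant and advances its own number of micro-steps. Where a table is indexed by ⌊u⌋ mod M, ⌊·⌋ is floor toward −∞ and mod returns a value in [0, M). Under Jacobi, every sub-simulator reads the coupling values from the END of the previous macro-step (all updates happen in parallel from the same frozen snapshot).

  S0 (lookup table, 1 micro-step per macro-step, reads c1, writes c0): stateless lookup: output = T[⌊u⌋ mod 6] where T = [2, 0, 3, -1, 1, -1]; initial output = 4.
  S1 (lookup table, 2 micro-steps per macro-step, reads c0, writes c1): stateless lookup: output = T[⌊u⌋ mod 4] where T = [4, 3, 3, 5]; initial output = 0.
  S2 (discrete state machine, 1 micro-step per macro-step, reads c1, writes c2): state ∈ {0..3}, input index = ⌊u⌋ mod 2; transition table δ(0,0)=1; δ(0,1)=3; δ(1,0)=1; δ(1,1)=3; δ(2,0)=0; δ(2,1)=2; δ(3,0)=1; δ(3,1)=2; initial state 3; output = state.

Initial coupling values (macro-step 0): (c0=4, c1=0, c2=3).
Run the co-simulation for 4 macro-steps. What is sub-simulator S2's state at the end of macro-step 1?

S2 state at macro-step 1 = 1

macro 1: S0 reads c1=0 → after 1×micro: 2; S1 reads c0=4 → after 2×micro: 4; S2 reads c1=0 → after 1×micro: 1 ⇒ (c0=2, c1=4, c2=1)
macro 2: S0 reads c1=4 → after 1×micro: 1; S1 reads c0=2 → after 2×micro: 3; S2 reads c1=4 → after 1×micro: 1 ⇒ (c0=1, c1=3, c2=1)
macro 3: S0 reads c1=3 → after 1×micro: -1; S1 reads c0=1 → after 2×micro: 3; S2 reads c1=3 → after 1×micro: 3 ⇒ (c0=-1, c1=3, c2=3)
macro 4: S0 reads c1=3 → after 1×micro: -1; S1 reads c0=-1 → after 2×micro: 5; S2 reads c1=3 → after 1×micro: 2 ⇒ (c0=-1, c1=5, c2=2)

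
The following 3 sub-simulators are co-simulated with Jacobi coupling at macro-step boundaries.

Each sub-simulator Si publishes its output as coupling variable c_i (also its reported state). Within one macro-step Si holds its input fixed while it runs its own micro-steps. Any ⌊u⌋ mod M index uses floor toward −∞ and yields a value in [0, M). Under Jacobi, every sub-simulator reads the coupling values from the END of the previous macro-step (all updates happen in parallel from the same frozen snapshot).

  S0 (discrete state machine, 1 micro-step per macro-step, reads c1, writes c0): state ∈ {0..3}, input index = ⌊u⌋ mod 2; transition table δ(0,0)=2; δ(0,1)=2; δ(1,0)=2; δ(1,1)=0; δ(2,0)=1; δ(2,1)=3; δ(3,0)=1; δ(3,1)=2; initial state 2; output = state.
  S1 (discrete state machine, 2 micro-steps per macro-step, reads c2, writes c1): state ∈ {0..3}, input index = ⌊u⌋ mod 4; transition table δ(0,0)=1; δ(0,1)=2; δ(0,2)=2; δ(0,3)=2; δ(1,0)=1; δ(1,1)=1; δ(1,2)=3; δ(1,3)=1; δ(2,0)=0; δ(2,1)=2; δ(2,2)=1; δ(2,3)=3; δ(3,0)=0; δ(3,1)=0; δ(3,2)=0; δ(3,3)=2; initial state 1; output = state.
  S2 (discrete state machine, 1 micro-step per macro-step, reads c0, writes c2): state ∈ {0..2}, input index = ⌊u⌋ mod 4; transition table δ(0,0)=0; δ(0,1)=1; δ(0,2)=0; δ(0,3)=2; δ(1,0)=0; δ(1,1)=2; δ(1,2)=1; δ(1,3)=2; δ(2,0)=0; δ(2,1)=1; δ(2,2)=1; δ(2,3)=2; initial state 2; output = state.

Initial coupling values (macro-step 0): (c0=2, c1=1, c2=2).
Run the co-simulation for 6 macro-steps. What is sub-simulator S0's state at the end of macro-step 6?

S0 state at macro-step 6 = 2

macro 1: S0 reads c1=1 → after 1×micro: 3; S1 reads c2=2 → after 2×micro: 0; S2 reads c0=2 → after 1×micro: 1 ⇒ (c0=3, c1=0, c2=1)
macro 2: S0 reads c1=0 → after 1×micro: 1; S1 reads c2=1 → after 2×micro: 2; S2 reads c0=3 → after 1×micro: 2 ⇒ (c0=1, c1=2, c2=2)
macro 3: S0 reads c1=2 → after 1×micro: 2; S1 reads c2=2 → after 2×micro: 3; S2 reads c0=1 → after 1×micro: 1 ⇒ (c0=2, c1=3, c2=1)
macro 4: S0 reads c1=3 → after 1×micro: 3; S1 reads c2=1 → after 2×micro: 2; S2 reads c0=2 → after 1×micro: 1 ⇒ (c0=3, c1=2, c2=1)
macro 5: S0 reads c1=2 → after 1×micro: 1; S1 reads c2=1 → after 2×micro: 2; S2 reads c0=3 → after 1×micro: 2 ⇒ (c0=1, c1=2, c2=2)
macro 6: S0 reads c1=2 → after 1×micro: 2; S1 reads c2=2 → after 2×micro: 3; S2 reads c0=1 → after 1×micro: 1 ⇒ (c0=2, c1=3, c2=1)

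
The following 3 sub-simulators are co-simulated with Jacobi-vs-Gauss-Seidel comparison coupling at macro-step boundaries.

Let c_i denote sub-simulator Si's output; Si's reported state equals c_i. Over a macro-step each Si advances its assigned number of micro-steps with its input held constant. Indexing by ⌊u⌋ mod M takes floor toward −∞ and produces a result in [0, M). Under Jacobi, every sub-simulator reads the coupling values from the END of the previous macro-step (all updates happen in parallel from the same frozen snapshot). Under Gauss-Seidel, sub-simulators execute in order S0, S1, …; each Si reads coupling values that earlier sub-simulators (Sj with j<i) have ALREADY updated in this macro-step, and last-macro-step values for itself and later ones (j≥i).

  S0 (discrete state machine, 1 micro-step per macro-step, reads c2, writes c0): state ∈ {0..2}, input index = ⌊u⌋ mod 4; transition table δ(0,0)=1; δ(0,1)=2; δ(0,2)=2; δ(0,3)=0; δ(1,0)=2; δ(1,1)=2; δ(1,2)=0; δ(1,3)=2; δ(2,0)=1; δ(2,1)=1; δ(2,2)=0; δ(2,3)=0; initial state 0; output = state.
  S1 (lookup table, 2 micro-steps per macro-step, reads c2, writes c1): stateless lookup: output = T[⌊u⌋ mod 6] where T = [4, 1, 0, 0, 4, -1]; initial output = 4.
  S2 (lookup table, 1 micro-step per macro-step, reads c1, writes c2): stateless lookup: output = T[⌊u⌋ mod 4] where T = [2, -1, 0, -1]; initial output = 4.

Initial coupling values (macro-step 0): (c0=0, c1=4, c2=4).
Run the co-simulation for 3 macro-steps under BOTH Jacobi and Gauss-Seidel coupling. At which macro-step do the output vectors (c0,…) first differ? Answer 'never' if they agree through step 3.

first divergence at macro-step: never

[Jacobi] macro 1: S0 reads c2=4 → after 1×micro: 1; S1 reads c2=4 → after 2×micro: 4; S2 reads c1=4 → after 1×micro: 2 ⇒ (c0=1, c1=4, c2=2)
[Jacobi] macro 2: S0 reads c2=2 → after 1×micro: 0; S1 reads c2=2 → after 2×micro: 0; S2 reads c1=4 → after 1×micro: 2 ⇒ (c0=0, c1=0, c2=2)
[Jacobi] macro 3: S0 reads c2=2 → after 1×micro: 2; S1 reads c2=2 → after 2×micro: 0; S2 reads c1=0 → after 1×micro: 2 ⇒ (c0=2, c1=0, c2=2)
[Gauss-Seidel] macro 1: S0 reads c2=4 → after 1×micro: 1; S1 reads c2=4 → after 2×micro: 4; S2 reads c1=4 → after 1×micro: 2 ⇒ (c0=1, c1=4, c2=2)
[Gauss-Seidel] macro 2: S0 reads c2=2 → after 1×micro: 0; S1 reads c2=2 → after 2×micro: 0; S2 reads c1=0 → after 1×micro: 2 ⇒ (c0=0, c1=0, c2=2)
[Gauss-Seidel] macro 3: S0 reads c2=2 → after 1×micro: 2; S1 reads c2=2 → after 2×micro: 0; S2 reads c1=0 → after 1×micro: 2 ⇒ (c0=2, c1=0, c2=2)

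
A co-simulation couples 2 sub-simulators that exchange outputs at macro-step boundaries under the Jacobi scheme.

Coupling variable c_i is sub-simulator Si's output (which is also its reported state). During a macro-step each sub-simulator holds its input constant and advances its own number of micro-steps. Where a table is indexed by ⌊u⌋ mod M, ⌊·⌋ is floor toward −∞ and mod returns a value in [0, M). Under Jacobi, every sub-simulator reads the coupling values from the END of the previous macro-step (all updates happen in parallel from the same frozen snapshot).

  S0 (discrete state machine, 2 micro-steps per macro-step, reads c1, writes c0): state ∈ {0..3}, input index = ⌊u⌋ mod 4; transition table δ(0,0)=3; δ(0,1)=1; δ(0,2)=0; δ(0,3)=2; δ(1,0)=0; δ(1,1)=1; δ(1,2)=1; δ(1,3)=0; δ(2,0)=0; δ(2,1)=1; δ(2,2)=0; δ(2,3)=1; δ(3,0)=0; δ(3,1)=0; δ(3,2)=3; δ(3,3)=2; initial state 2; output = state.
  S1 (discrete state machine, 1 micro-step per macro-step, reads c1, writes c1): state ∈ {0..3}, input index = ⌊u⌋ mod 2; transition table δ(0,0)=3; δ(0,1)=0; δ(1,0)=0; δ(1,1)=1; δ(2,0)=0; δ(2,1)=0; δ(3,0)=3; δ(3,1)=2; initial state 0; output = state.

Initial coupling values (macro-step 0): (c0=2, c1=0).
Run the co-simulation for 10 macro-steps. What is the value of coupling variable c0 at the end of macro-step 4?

c0 at macro-step 4 = 3

macro 1: S0 reads c1=0 → after 2×micro: 3; S1 reads c1=0 → after 1×micro: 3 ⇒ (c0=3, c1=3)
macro 2: S0 reads c1=3 → after 2×micro: 1; S1 reads c1=3 → after 1×micro: 2 ⇒ (c0=1, c1=2)
macro 3: S0 reads c1=2 → after 2×micro: 1; S1 reads c1=2 → after 1×micro: 0 ⇒ (c0=1, c1=0)
macro 4: S0 reads c1=0 → after 2×micro: 3; S1 reads c1=0 → after 1×micro: 3 ⇒ (c0=3, c1=3)
macro 5: S0 reads c1=3 → after 2×micro: 1; S1 reads c1=3 → after 1×micro: 2 ⇒ (c0=1, c1=2)
macro 6: S0 reads c1=2 → after 2×micro: 1; S1 reads c1=2 → after 1×micro: 0 ⇒ (c0=1, c1=0)
macro 7: S0 reads c1=0 → after 2×micro: 3; S1 reads c1=0 → after 1×micro: 3 ⇒ (c0=3, c1=3)
macro 8: S0 reads c1=3 → after 2×micro: 1; S1 reads c1=3 → after 1×micro: 2 ⇒ (c0=1, c1=2)
macro 9: S0 reads c1=2 → after 2×micro: 1; S1 reads c1=2 → after 1×micro: 0 ⇒ (c0=1, c1=0)
macro 10: S0 reads c1=0 → after 2×micro: 3; S1 reads c1=0 → after 1×micro: 3 ⇒ (c0=3, c1=3)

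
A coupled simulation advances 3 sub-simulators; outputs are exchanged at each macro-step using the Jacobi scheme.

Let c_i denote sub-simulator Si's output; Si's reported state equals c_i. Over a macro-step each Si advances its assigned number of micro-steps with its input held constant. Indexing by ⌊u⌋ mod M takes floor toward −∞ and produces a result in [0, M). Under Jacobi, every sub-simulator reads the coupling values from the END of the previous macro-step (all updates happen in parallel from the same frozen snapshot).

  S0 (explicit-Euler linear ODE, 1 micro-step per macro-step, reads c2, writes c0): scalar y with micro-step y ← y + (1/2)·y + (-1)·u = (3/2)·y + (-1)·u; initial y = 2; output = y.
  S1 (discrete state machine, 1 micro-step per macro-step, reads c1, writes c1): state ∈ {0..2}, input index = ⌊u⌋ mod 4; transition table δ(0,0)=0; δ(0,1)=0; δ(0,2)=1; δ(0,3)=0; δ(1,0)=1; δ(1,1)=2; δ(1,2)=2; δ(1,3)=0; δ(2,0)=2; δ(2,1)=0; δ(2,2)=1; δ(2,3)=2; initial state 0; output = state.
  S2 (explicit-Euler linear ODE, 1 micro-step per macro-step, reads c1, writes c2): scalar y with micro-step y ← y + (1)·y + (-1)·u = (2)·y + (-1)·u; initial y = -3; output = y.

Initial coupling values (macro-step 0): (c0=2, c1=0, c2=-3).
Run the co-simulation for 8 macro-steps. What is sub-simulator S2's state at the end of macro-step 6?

S2 state at macro-step 6 = -192

macro 1: S0 reads c2=-3 → after 1×micro: 6; S1 reads c1=0 → after 1×micro: 0; S2 reads c1=0 → after 1×micro: -6 ⇒ (c0=6, c1=0, c2=-6)
macro 2: S0 reads c2=-6 → after 1×micro: 15; S1 reads c1=0 → after 1×micro: 0; S2 reads c1=0 → after 1×micro: -12 ⇒ (c0=15, c1=0, c2=-12)
macro 3: S0 reads c2=-12 → after 1×micro: 69/2; S1 reads c1=0 → after 1×micro: 0; S2 reads c1=0 → after 1×micro: -24 ⇒ (c0=69/2, c1=0, c2=-24)
macro 4: S0 reads c2=-24 → after 1×micro: 303/4; S1 reads c1=0 → after 1×micro: 0; S2 reads c1=0 → after 1×micro: -48 ⇒ (c0=303/4, c1=0, c2=-48)
macro 5: S0 reads c2=-48 → after 1×micro: 1293/8; S1 reads c1=0 → after 1×micro: 0; S2 reads c1=0 → after 1×micro: -96 ⇒ (c0=1293/8, c1=0, c2=-96)
macro 6: S0 reads c2=-96 → after 1×micro: 5415/16; S1 reads c1=0 → after 1×micro: 0; S2 reads c1=0 → after 1×micro: -192 ⇒ (c0=5415/16, c1=0, c2=-192)
macro 7: S0 reads c2=-192 → after 1×micro: 22389/32; S1 reads c1=0 → after 1×micro: 0; S2 reads c1=0 → after 1×micro: -384 ⇒ (c0=22389/32, c1=0, c2=-384)
macro 8: S0 reads c2=-384 → after 1×micro: 91743/64; S1 reads c1=0 → after 1×micro: 0; S2 reads c1=0 → after 1×micro: -768 ⇒ (c0=91743/64, c1=0, c2=-768)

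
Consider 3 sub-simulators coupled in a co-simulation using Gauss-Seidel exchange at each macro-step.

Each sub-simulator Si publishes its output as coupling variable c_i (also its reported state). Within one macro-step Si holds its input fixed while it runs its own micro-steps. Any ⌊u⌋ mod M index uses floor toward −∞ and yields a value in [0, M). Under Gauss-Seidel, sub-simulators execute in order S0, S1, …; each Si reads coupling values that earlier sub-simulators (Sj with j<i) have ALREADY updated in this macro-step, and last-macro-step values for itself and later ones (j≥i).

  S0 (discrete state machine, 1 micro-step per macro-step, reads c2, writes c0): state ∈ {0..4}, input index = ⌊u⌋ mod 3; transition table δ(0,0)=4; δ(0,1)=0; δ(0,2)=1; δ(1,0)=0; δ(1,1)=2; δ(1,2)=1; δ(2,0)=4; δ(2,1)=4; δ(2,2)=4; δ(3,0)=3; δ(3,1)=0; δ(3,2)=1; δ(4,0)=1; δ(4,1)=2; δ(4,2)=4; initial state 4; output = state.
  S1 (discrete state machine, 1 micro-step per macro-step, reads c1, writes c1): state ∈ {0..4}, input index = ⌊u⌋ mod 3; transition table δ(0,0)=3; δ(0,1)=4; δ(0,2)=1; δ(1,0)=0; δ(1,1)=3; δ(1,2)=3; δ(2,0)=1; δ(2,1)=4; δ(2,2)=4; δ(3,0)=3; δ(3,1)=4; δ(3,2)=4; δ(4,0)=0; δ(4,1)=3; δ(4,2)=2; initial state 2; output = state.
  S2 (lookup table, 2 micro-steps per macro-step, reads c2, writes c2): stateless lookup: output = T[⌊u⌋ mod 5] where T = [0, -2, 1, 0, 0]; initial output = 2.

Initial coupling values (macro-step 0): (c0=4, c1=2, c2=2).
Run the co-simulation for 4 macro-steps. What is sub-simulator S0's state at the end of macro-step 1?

macro 1: S0 reads c2=2 → after 1×micro: 4; S1 reads c1=2 → after 1×micro: 4; S2 reads c2=2 → after 2×micro: 1 ⇒ (c0=4, c1=4, c2=1)
macro 2: S0 reads c2=1 → after 1×micro: 2; S1 reads c1=4 → after 1×micro: 3; S2 reads c2=1 → after 2×micro: -2 ⇒ (c0=2, c1=3, c2=-2)
macro 3: S0 reads c2=-2 → after 1×micro: 4; S1 reads c1=3 → after 1×micro: 3; S2 reads c2=-2 → after 2×micro: 0 ⇒ (c0=4, c1=3, c2=0)
macro 4: S0 reads c2=0 → after 1×micro: 1; S1 reads c1=3 → after 1×micro: 3; S2 reads c2=0 → after 2×micro: 0 ⇒ (c0=1, c1=3, c2=0)

S0 state at macro-step 1 = 4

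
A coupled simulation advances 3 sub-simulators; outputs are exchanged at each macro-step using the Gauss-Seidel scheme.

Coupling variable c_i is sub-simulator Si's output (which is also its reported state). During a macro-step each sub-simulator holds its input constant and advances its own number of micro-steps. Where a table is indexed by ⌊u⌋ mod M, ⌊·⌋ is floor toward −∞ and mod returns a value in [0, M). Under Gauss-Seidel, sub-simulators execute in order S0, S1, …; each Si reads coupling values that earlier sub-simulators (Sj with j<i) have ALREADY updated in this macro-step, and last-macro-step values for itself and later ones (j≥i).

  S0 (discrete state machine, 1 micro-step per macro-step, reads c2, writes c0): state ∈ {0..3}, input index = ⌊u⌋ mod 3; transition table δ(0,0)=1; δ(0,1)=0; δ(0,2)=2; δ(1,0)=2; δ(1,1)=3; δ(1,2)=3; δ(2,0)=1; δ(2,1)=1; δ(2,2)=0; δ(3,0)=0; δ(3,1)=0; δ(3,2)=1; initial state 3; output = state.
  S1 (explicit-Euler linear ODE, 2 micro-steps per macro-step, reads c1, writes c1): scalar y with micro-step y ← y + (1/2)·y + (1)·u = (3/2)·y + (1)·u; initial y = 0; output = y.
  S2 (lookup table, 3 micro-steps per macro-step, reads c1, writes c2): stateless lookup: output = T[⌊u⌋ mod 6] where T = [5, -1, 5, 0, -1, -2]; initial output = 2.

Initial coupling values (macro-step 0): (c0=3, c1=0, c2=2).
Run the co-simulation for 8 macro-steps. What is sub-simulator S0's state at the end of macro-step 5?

S0 state at macro-step 5 = 1

macro 1: S0 reads c2=2 → after 1×micro: 1; S1 reads c1=0 → after 2×micro: 0; S2 reads c1=0 → after 3×micro: 5 ⇒ (c0=1, c1=0, c2=5)
macro 2: S0 reads c2=5 → after 1×micro: 3; S1 reads c1=0 → after 2×micro: 0; S2 reads c1=0 → after 3×micro: 5 ⇒ (c0=3, c1=0, c2=5)
macro 3: S0 reads c2=5 → after 1×micro: 1; S1 reads c1=0 → after 2×micro: 0; S2 reads c1=0 → after 3×micro: 5 ⇒ (c0=1, c1=0, c2=5)
macro 4: S0 reads c2=5 → after 1×micro: 3; S1 reads c1=0 → after 2×micro: 0; S2 reads c1=0 → after 3×micro: 5 ⇒ (c0=3, c1=0, c2=5)
macro 5: S0 reads c2=5 → after 1×micro: 1; S1 reads c1=0 → after 2×micro: 0; S2 reads c1=0 → after 3×micro: 5 ⇒ (c0=1, c1=0, c2=5)
macro 6: S0 reads c2=5 → after 1×micro: 3; S1 reads c1=0 → after 2×micro: 0; S2 reads c1=0 → after 3×micro: 5 ⇒ (c0=3, c1=0, c2=5)
macro 7: S0 reads c2=5 → after 1×micro: 1; S1 reads c1=0 → after 2×micro: 0; S2 reads c1=0 → after 3×micro: 5 ⇒ (c0=1, c1=0, c2=5)
macro 8: S0 reads c2=5 → after 1×micro: 3; S1 reads c1=0 → after 2×micro: 0; S2 reads c1=0 → after 3×micro: 5 ⇒ (c0=3, c1=0, c2=5)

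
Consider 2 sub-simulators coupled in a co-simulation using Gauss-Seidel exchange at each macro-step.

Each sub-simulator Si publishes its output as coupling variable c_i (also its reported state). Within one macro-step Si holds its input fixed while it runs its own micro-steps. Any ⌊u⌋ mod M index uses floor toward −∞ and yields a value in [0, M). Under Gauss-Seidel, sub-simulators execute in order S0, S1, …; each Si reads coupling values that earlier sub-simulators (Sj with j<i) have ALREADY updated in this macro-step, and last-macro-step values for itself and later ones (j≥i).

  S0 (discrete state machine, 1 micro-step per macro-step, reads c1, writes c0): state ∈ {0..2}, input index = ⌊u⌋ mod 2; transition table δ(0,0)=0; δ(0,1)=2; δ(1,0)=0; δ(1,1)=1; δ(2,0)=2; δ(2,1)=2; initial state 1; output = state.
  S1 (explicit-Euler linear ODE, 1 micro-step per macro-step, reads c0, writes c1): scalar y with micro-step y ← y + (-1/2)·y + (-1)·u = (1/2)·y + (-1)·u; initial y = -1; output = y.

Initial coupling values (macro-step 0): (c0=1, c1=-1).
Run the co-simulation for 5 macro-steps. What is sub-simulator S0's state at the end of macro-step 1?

macro 1: S0 reads c1=-1 → after 1×micro: 1; S1 reads c0=1 → after 1×micro: -3/2 ⇒ (c0=1, c1=-3/2)
macro 2: S0 reads c1=-3/2 → after 1×micro: 0; S1 reads c0=0 → after 1×micro: -3/4 ⇒ (c0=0, c1=-3/4)
macro 3: S0 reads c1=-3/4 → after 1×micro: 2; S1 reads c0=2 → after 1×micro: -19/8 ⇒ (c0=2, c1=-19/8)
macro 4: S0 reads c1=-19/8 → after 1×micro: 2; S1 reads c0=2 → after 1×micro: -51/16 ⇒ (c0=2, c1=-51/16)
macro 5: S0 reads c1=-51/16 → after 1×micro: 2; S1 reads c0=2 → after 1×micro: -115/32 ⇒ (c0=2, c1=-115/32)

S0 state at macro-step 1 = 1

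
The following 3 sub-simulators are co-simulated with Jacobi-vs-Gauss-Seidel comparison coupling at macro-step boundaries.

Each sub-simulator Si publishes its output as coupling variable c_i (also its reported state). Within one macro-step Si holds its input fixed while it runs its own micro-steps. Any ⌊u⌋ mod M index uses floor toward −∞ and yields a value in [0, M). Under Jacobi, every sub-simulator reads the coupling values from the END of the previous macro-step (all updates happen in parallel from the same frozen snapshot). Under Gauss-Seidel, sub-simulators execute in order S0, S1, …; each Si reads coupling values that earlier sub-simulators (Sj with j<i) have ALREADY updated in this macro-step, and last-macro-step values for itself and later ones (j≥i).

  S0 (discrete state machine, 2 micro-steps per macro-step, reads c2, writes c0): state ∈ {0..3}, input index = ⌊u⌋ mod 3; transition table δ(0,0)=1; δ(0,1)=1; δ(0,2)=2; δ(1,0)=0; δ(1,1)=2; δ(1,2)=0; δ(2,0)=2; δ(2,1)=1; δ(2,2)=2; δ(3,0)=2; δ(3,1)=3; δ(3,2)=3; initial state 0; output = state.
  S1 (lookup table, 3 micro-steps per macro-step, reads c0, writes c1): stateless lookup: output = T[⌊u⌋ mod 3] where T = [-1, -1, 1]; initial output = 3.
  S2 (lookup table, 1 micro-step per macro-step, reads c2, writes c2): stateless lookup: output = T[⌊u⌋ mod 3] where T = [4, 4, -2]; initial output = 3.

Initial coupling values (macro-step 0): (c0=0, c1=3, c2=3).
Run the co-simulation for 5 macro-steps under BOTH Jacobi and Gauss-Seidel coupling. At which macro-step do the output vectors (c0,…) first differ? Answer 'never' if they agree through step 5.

[Jacobi] macro 1: S0 reads c2=3 → after 2×micro: 0; S1 reads c0=0 → after 3×micro: -1; S2 reads c2=3 → after 1×micro: 4 ⇒ (c0=0, c1=-1, c2=4)
[Jacobi] macro 2: S0 reads c2=4 → after 2×micro: 2; S1 reads c0=0 → after 3×micro: -1; S2 reads c2=4 → after 1×micro: 4 ⇒ (c0=2, c1=-1, c2=4)
[Jacobi] macro 3: S0 reads c2=4 → after 2×micro: 2; S1 reads c0=2 → after 3×micro: 1; S2 reads c2=4 → after 1×micro: 4 ⇒ (c0=2, c1=1, c2=4)
[Jacobi] macro 4: S0 reads c2=4 → after 2×micro: 2; S1 reads c0=2 → after 3×micro: 1; S2 reads c2=4 → after 1×micro: 4 ⇒ (c0=2, c1=1, c2=4)
[Jacobi] macro 5: S0 reads c2=4 → after 2×micro: 2; S1 reads c0=2 → after 3×micro: 1; S2 reads c2=4 → after 1×micro: 4 ⇒ (c0=2, c1=1, c2=4)
[Gauss-Seidel] macro 1: S0 reads c2=3 → after 2×micro: 0; S1 reads c0=0 → after 3×micro: -1; S2 reads c2=3 → after 1×micro: 4 ⇒ (c0=0, c1=-1, c2=4)
[Gauss-Seidel] macro 2: S0 reads c2=4 → after 2×micro: 2; S1 reads c0=2 → after 3×micro: 1; S2 reads c2=4 → after 1×micro: 4 ⇒ (c0=2, c1=1, c2=4)
[Gauss-Seidel] macro 3: S0 reads c2=4 → after 2×micro: 2; S1 reads c0=2 → after 3×micro: 1; S2 reads c2=4 → after 1×micro: 4 ⇒ (c0=2, c1=1, c2=4)
[Gauss-Seidel] macro 4: S0 reads c2=4 → after 2×micro: 2; S1 reads c0=2 → after 3×micro: 1; S2 reads c2=4 → after 1×micro: 4 ⇒ (c0=2, c1=1, c2=4)
[Gauss-Seidel] macro 5: S0 reads c2=4 → after 2×micro: 2; S1 reads c0=2 → after 3×micro: 1; S2 reads c2=4 → after 1×micro: 4 ⇒ (c0=2, c1=1, c2=4)

first divergence at macro-step: 2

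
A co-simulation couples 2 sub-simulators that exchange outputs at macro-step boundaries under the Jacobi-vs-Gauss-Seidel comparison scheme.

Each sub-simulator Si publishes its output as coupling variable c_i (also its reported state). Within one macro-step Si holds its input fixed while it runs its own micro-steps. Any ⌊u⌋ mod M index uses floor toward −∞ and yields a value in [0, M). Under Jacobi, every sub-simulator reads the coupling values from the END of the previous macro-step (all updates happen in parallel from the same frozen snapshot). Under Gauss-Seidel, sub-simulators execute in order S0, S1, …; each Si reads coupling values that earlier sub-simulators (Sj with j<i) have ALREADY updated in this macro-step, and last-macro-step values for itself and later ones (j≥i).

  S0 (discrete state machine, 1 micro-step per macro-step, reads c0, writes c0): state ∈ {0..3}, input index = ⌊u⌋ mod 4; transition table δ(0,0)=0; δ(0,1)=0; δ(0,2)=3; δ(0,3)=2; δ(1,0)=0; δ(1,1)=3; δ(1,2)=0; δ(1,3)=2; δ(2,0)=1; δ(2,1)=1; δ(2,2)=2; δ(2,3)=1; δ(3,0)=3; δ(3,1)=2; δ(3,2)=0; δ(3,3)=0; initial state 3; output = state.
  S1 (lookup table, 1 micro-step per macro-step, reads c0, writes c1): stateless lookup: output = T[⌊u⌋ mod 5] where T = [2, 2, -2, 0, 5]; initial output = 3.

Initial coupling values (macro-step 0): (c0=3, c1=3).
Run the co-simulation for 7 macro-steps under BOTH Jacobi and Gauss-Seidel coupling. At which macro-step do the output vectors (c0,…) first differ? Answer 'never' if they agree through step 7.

first divergence at macro-step: 1

[Jacobi] macro 1: S0 reads c0=3 → after 1×micro: 0; S1 reads c0=3 → after 1×micro: 0 ⇒ (c0=0, c1=0)
[Jacobi] macro 2: S0 reads c0=0 → after 1×micro: 0; S1 reads c0=0 → after 1×micro: 2 ⇒ (c0=0, c1=2)
[Jacobi] macro 3: S0 reads c0=0 → after 1×micro: 0; S1 reads c0=0 → after 1×micro: 2 ⇒ (c0=0, c1=2)
[Jacobi] macro 4: S0 reads c0=0 → after 1×micro: 0; S1 reads c0=0 → after 1×micro: 2 ⇒ (c0=0, c1=2)
[Jacobi] macro 5: S0 reads c0=0 → after 1×micro: 0; S1 reads c0=0 → after 1×micro: 2 ⇒ (c0=0, c1=2)
[Jacobi] macro 6: S0 reads c0=0 → after 1×micro: 0; S1 reads c0=0 → after 1×micro: 2 ⇒ (c0=0, c1=2)
[Jacobi] macro 7: S0 reads c0=0 → after 1×micro: 0; S1 reads c0=0 → after 1×micro: 2 ⇒ (c0=0, c1=2)
[Gauss-Seidel] macro 1: S0 reads c0=3 → after 1×micro: 0; S1 reads c0=0 → after 1×micro: 2 ⇒ (c0=0, c1=2)
[Gauss-Seidel] macro 2: S0 reads c0=0 → after 1×micro: 0; S1 reads c0=0 → after 1×micro: 2 ⇒ (c0=0, c1=2)
[Gauss-Seidel] macro 3: S0 reads c0=0 → after 1×micro: 0; S1 reads c0=0 → after 1×micro: 2 ⇒ (c0=0, c1=2)
[Gauss-Seidel] macro 4: S0 reads c0=0 → after 1×micro: 0; S1 reads c0=0 → after 1×micro: 2 ⇒ (c0=0, c1=2)
[Gauss-Seidel] macro 5: S0 reads c0=0 → after 1×micro: 0; S1 reads c0=0 → after 1×micro: 2 ⇒ (c0=0, c1=2)
[Gauss-Seidel] macro 6: S0 reads c0=0 → after 1×micro: 0; S1 reads c0=0 → after 1×micro: 2 ⇒ (c0=0, c1=2)
[Gauss-Seidel] macro 7: S0 reads c0=0 → after 1×micro: 0; S1 reads c0=0 → after 1×micro: 2 ⇒ (c0=0, c1=2)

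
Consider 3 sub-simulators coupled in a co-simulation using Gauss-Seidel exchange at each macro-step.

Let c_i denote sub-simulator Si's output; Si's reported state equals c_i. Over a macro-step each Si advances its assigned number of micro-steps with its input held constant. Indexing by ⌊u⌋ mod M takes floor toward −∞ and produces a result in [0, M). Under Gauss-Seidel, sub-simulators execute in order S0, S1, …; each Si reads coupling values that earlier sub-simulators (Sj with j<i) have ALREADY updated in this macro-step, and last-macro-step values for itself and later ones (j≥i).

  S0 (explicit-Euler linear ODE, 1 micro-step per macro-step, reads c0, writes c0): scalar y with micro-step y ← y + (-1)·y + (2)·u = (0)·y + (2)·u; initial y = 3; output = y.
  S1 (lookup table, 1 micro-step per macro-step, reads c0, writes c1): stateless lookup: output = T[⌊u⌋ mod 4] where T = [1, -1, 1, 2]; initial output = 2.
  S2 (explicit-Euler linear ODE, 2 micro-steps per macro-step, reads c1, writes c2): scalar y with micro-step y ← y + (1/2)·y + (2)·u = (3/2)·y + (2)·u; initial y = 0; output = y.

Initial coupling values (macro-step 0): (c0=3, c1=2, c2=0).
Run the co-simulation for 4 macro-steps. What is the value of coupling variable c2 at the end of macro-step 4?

macro 1: S0 reads c0=3 → after 1×micro: 6; S1 reads c0=6 → after 1×micro: 1; S2 reads c1=1 → after 2×micro: 5 ⇒ (c0=6, c1=1, c2=5)
macro 2: S0 reads c0=6 → after 1×micro: 12; S1 reads c0=12 → after 1×micro: 1; S2 reads c1=1 → after 2×micro: 65/4 ⇒ (c0=12, c1=1, c2=65/4)
macro 3: S0 reads c0=12 → after 1×micro: 24; S1 reads c0=24 → after 1×micro: 1; S2 reads c1=1 → after 2×micro: 665/16 ⇒ (c0=24, c1=1, c2=665/16)
macro 4: S0 reads c0=24 → after 1×micro: 48; S1 reads c0=48 → after 1×micro: 1; S2 reads c1=1 → after 2×micro: 6305/64 ⇒ (c0=48, c1=1, c2=6305/64)

c2 at macro-step 4 = 6305/64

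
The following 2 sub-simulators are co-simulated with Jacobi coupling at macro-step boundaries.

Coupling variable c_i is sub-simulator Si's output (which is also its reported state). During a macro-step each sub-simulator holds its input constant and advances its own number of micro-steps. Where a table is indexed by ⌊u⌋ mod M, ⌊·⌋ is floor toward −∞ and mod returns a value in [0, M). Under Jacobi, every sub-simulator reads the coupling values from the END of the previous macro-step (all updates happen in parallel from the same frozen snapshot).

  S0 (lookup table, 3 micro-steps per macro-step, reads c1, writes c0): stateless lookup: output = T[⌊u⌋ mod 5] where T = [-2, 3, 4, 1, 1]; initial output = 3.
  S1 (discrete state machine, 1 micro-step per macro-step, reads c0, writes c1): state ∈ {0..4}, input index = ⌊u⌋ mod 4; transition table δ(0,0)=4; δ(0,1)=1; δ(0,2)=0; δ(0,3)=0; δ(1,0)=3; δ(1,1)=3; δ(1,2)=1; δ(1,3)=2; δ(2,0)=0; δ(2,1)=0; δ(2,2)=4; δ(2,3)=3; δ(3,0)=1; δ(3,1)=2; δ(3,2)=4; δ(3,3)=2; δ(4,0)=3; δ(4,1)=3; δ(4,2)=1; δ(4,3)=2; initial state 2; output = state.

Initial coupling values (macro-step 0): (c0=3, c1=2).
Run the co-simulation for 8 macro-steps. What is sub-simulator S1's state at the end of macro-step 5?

S1 state at macro-step 5 = 0

macro 1: S0 reads c1=2 → after 3×micro: 4; S1 reads c0=3 → after 1×micro: 3 ⇒ (c0=4, c1=3)
macro 2: S0 reads c1=3 → after 3×micro: 1; S1 reads c0=4 → after 1×micro: 1 ⇒ (c0=1, c1=1)
macro 3: S0 reads c1=1 → after 3×micro: 3; S1 reads c0=1 → after 1×micro: 3 ⇒ (c0=3, c1=3)
macro 4: S0 reads c1=3 → after 3×micro: 1; S1 reads c0=3 → after 1×micro: 2 ⇒ (c0=1, c1=2)
macro 5: S0 reads c1=2 → after 3×micro: 4; S1 reads c0=1 → after 1×micro: 0 ⇒ (c0=4, c1=0)
macro 6: S0 reads c1=0 → after 3×micro: -2; S1 reads c0=4 → after 1×micro: 4 ⇒ (c0=-2, c1=4)
macro 7: S0 reads c1=4 → after 3×micro: 1; S1 reads c0=-2 → after 1×micro: 1 ⇒ (c0=1, c1=1)
macro 8: S0 reads c1=1 → after 3×micro: 3; S1 reads c0=1 → after 1×micro: 3 ⇒ (c0=3, c1=3)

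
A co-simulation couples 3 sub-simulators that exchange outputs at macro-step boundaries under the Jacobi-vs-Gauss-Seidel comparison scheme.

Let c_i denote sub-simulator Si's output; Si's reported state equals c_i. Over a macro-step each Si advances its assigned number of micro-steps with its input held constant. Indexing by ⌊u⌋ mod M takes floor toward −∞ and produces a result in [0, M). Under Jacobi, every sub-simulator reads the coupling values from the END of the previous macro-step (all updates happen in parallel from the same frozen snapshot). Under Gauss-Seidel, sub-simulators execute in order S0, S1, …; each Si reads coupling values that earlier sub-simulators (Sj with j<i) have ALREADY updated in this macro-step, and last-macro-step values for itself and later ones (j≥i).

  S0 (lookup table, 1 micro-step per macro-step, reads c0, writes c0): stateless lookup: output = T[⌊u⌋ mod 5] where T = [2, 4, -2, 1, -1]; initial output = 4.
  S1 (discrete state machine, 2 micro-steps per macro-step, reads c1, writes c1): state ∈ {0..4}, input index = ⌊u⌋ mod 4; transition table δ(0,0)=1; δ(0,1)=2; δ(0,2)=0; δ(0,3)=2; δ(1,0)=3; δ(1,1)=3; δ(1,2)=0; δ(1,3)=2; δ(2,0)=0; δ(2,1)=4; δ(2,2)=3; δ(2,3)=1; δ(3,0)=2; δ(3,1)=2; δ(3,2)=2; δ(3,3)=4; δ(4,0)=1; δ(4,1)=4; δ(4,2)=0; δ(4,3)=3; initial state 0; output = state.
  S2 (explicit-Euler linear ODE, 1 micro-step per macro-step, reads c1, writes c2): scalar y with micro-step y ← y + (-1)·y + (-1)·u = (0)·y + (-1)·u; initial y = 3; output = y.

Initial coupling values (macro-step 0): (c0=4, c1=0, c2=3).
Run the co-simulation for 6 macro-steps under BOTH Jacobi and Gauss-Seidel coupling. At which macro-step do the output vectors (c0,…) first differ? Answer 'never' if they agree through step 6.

first divergence at macro-step: 1

[Jacobi] macro 1: S0 reads c0=4 → after 1×micro: -1; S1 reads c1=0 → after 2×micro: 3; S2 reads c1=0 → after 1×micro: 0 ⇒ (c0=-1, c1=3, c2=0)
[Jacobi] macro 2: S0 reads c0=-1 → after 1×micro: -1; S1 reads c1=3 → after 2×micro: 3; S2 reads c1=3 → after 1×micro: -3 ⇒ (c0=-1, c1=3, c2=-3)
[Jacobi] macro 3: S0 reads c0=-1 → after 1×micro: -1; S1 reads c1=3 → after 2×micro: 3; S2 reads c1=3 → after 1×micro: -3 ⇒ (c0=-1, c1=3, c2=-3)
[Jacobi] macro 4: S0 reads c0=-1 → after 1×micro: -1; S1 reads c1=3 → after 2×micro: 3; S2 reads c1=3 → after 1×micro: -3 ⇒ (c0=-1, c1=3, c2=-3)
[Jacobi] macro 5: S0 reads c0=-1 → after 1×micro: -1; S1 reads c1=3 → after 2×micro: 3; S2 reads c1=3 → after 1×micro: -3 ⇒ (c0=-1, c1=3, c2=-3)
[Jacobi] macro 6: S0 reads c0=-1 → after 1×micro: -1; S1 reads c1=3 → after 2×micro: 3; S2 reads c1=3 → after 1×micro: -3 ⇒ (c0=-1, c1=3, c2=-3)
[Gauss-Seidel] macro 1: S0 reads c0=4 → after 1×micro: -1; S1 reads c1=0 → after 2×micro: 3; S2 reads c1=3 → after 1×micro: -3 ⇒ (c0=-1, c1=3, c2=-3)
[Gauss-Seidel] macro 2: S0 reads c0=-1 → after 1×micro: -1; S1 reads c1=3 → after 2×micro: 3; S2 reads c1=3 → after 1×micro: -3 ⇒ (c0=-1, c1=3, c2=-3)
[Gauss-Seidel] macro 3: S0 reads c0=-1 → after 1×micro: -1; S1 reads c1=3 → after 2×micro: 3; S2 reads c1=3 → after 1×micro: -3 ⇒ (c0=-1, c1=3, c2=-3)
[Gauss-Seidel] macro 4: S0 reads c0=-1 → after 1×micro: -1; S1 reads c1=3 → after 2×micro: 3; S2 reads c1=3 → after 1×micro: -3 ⇒ (c0=-1, c1=3, c2=-3)
[Gauss-Seidel] macro 5: S0 reads c0=-1 → after 1×micro: -1; S1 reads c1=3 → after 2×micro: 3; S2 reads c1=3 → after 1×micro: -3 ⇒ (c0=-1, c1=3, c2=-3)
[Gauss-Seidel] macro 6: S0 reads c0=-1 → after 1×micro: -1; S1 reads c1=3 → after 2×micro: 3; S2 reads c1=3 → after 1×micro: -3 ⇒ (c0=-1, c1=3, c2=-3)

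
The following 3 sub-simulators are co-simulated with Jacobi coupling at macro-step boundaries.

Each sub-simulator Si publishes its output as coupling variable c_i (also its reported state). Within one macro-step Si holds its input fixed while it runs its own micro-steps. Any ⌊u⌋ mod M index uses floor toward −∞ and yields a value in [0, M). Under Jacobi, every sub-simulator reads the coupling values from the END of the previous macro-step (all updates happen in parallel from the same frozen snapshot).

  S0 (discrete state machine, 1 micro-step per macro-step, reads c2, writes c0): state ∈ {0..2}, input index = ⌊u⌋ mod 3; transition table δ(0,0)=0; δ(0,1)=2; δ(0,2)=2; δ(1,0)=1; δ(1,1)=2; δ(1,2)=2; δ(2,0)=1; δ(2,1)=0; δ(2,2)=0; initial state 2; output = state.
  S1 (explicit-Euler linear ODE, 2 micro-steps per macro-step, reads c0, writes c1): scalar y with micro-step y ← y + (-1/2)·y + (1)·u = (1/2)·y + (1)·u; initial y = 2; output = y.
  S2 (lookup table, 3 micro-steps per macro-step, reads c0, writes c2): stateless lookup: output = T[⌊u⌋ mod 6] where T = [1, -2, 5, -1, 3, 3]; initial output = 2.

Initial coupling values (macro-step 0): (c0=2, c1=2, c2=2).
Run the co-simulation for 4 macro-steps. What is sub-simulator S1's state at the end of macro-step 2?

S1 state at macro-step 2 = 7/8

macro 1: S0 reads c2=2 → after 1×micro: 0; S1 reads c0=2 → after 2×micro: 7/2; S2 reads c0=2 → after 3×micro: 5 ⇒ (c0=0, c1=7/2, c2=5)
macro 2: S0 reads c2=5 → after 1×micro: 2; S1 reads c0=0 → after 2×micro: 7/8; S2 reads c0=0 → after 3×micro: 1 ⇒ (c0=2, c1=7/8, c2=1)
macro 3: S0 reads c2=1 → after 1×micro: 0; S1 reads c0=2 → after 2×micro: 103/32; S2 reads c0=2 → after 3×micro: 5 ⇒ (c0=0, c1=103/32, c2=5)
macro 4: S0 reads c2=5 → after 1×micro: 2; S1 reads c0=0 → after 2×micro: 103/128; S2 reads c0=0 → after 3×micro: 1 ⇒ (c0=2, c1=103/128, c2=1)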